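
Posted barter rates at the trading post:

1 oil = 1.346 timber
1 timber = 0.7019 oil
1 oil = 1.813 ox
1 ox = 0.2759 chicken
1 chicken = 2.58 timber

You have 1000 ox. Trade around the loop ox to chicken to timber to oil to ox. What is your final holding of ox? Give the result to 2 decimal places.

1000 ox × 0.2759 = 275.9 chicken
275.9 chicken × 2.58 = 711.822 timber
711.822 timber × 0.7019 = 499.6278618 oil
499.6278618 oil × 1.813 = 905.8253134434 ox

905.83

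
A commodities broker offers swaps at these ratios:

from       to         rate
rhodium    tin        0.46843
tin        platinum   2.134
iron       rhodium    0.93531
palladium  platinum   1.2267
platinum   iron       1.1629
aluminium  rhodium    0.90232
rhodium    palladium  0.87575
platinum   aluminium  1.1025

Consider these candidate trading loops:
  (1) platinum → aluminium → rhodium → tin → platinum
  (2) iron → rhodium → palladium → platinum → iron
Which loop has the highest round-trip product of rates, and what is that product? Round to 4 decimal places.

(1) 1.1025 × 0.90232 × 0.46843 × 2.134 = 0.99444
(2) 0.93531 × 0.87575 × 1.2267 × 1.1629 = 1.16847
Highest is cycle (2) at 1.1685 (>1, arbitrage).

1.1685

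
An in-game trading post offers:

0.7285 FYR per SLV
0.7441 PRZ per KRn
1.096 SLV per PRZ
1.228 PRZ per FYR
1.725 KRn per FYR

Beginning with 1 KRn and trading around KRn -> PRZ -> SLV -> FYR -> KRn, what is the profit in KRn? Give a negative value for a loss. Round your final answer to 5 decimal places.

1 KRn × 0.7441 = 0.7441 PRZ
0.7441 PRZ × 1.096 = 0.8155336 SLV
0.8155336 SLV × 0.7285 = 0.5941162276 FYR
0.5941162276 FYR × 1.725 = 1.02485049261 KRn
Net change: 1.02485049261 − 1 = 0.02485049261 KRn

0.02485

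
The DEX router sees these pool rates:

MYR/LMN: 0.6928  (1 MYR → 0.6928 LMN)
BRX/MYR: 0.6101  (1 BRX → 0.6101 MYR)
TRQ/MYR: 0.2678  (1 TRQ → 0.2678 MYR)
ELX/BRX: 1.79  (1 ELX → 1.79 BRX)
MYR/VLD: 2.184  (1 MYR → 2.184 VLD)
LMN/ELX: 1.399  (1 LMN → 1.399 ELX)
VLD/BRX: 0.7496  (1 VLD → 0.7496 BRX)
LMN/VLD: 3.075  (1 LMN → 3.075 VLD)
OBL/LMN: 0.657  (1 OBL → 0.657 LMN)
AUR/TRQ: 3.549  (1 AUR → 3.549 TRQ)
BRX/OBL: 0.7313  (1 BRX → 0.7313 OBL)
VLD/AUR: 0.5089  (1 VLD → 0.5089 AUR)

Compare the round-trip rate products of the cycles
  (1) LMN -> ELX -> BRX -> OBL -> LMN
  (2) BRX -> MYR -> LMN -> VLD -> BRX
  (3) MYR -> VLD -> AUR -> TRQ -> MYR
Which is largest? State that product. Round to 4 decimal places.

(1) 1.399 × 1.79 × 0.7313 × 0.657 = 1.20318
(2) 0.6101 × 0.6928 × 3.075 × 0.7496 = 0.97428
(3) 2.184 × 0.5089 × 3.549 × 0.2678 = 1.05633
Highest is cycle (1) at 1.2032 (>1, arbitrage).

1.2032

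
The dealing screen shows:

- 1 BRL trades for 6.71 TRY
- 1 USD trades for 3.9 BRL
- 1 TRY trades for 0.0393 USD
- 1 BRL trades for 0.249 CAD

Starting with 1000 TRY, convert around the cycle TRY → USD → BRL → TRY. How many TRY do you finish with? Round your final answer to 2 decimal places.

1028.44

1000 TRY × 0.0393 = 39.3 USD
39.3 USD × 3.9 = 153.27 BRL
153.27 BRL × 6.71 = 1028.4417 TRY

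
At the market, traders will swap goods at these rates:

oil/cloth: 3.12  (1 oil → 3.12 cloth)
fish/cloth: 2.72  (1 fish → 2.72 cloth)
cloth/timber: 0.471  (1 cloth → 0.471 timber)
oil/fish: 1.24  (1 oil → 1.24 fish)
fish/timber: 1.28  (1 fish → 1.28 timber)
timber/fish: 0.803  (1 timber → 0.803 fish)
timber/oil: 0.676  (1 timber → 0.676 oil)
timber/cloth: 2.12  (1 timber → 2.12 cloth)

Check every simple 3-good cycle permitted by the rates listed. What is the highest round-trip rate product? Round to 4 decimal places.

1.0729

timber→oil→fish→timber: 0.676 × 1.24 × 1.28 = 1.07295
timber→fish→cloth→timber: 0.803 × 2.72 × 0.471 = 1.02874
timber→oil→cloth→timber: 0.676 × 3.12 × 0.471 = 0.99340
Maximum is timber→oil→fish→timber at 1.0729; arbitrage exists.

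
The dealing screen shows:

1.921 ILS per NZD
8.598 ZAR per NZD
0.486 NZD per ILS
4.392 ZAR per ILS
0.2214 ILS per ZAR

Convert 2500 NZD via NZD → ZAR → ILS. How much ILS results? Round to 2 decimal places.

4758.99

2500 NZD × 8.598 = 21495 ZAR
21495 ZAR × 0.2214 = 4758.993 ILS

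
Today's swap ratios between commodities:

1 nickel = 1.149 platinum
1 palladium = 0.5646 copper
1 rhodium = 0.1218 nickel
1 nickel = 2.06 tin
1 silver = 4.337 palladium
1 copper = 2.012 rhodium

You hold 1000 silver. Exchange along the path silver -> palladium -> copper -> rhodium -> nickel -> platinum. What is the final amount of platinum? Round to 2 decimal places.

1000 silver × 4.337 = 4337 palladium
4337 palladium × 0.5646 = 2448.6702 copper
2448.6702 copper × 2.012 = 4926.7244424 rhodium
4926.7244424 rhodium × 0.1218 = 600.07503708432 nickel
600.07503708432 nickel × 1.149 = 689.48621760988368 platinum

689.49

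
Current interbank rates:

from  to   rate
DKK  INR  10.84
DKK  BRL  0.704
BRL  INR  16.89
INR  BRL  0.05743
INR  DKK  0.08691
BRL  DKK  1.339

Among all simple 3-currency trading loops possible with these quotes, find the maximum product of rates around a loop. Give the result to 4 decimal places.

1.0334

DKK→BRL→INR→DKK: 0.704 × 16.89 × 0.08691 = 1.03341
DKK→INR→BRL→DKK: 10.84 × 0.05743 × 1.339 = 0.83358
Maximum is DKK→BRL→INR→DKK at 1.0334; arbitrage exists.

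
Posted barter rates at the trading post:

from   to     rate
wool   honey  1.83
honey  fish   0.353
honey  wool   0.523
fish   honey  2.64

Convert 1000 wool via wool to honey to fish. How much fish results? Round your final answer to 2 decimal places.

645.99

1000 wool × 1.83 = 1830 honey
1830 honey × 0.353 = 645.99 fish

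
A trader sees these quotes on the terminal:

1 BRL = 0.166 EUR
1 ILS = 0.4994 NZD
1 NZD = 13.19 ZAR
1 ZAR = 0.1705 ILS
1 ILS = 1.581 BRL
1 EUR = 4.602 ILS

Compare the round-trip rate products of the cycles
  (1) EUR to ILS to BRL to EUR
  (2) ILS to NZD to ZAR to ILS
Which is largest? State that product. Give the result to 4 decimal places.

1.2078

(1) 4.602 × 1.581 × 0.166 = 1.20778
(2) 0.4994 × 13.19 × 0.1705 = 1.12310
Highest is cycle (1) at 1.2078 (>1, arbitrage).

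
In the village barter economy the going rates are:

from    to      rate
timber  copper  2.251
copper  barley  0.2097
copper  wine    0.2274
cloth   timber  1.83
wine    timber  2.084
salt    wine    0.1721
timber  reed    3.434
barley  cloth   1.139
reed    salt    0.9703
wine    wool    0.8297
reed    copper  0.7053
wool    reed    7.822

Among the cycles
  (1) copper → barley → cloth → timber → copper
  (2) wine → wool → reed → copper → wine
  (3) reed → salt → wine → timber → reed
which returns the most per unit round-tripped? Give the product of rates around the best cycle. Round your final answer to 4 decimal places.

(1) 0.2097 × 1.139 × 1.83 × 2.251 = 0.98389
(2) 0.8297 × 7.822 × 0.7053 × 0.2274 = 1.04089
(3) 0.9703 × 0.1721 × 2.084 × 3.434 = 1.19505
Highest is cycle (3) at 1.1950 (>1, arbitrage).

1.1950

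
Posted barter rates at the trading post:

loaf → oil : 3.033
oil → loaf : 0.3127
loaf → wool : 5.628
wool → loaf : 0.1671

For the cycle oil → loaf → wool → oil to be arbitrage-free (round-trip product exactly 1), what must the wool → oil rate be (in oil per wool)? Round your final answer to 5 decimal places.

0.56822

Known legs of the cycle: 0.3127 × 5.628 = 1.7598756
For no arbitrage the full-cycle product must be 1, so the missing rate is 1 / 1.7598756 ≈ 0.5682220.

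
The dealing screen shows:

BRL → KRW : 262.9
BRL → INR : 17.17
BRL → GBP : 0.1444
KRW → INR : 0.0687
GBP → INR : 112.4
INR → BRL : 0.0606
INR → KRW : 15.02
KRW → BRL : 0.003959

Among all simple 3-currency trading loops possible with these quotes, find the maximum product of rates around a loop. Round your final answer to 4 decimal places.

BRL→KRW→INR→BRL: 262.9 × 0.0687 × 0.0606 = 1.09451
BRL→INR→KRW→BRL: 17.17 × 15.02 × 0.003959 = 1.02100
BRL→GBP→INR→BRL: 0.1444 × 112.4 × 0.0606 = 0.98357
Maximum is BRL→KRW→INR→BRL at 1.0945; arbitrage exists.

1.0945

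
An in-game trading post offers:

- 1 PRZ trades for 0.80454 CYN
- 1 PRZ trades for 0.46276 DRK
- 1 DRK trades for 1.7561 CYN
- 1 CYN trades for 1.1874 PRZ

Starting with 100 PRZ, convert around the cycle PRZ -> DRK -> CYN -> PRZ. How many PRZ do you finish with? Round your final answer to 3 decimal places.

96.494

100 PRZ × 0.46276 = 46.276 DRK
46.276 DRK × 1.7561 = 81.2652836 CYN
81.2652836 CYN × 1.1874 = 96.49439774664 PRZ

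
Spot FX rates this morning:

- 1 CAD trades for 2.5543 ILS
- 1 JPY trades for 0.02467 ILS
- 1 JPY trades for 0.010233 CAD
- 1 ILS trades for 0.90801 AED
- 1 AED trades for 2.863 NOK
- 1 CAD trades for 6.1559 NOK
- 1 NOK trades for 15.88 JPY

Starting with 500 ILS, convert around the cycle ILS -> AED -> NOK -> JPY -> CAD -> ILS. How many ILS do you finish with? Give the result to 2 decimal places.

539.52

500 ILS × 0.90801 = 454.005 AED
454.005 AED × 2.863 = 1299.816315 NOK
1299.816315 NOK × 15.88 = 20641.0830822 JPY
20641.0830822 JPY × 0.010233 = 211.2202031801526 CAD
211.2202031801526 CAD × 2.5543 = 539.51976498306378618 ILS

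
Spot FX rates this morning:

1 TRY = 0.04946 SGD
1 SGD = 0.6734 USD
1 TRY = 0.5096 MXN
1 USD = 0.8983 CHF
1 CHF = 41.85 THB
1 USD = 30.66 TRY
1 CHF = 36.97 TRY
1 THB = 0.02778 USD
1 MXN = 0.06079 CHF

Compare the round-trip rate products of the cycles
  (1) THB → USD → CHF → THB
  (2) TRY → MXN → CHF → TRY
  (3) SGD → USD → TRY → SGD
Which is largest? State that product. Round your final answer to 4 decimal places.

(1) 0.02778 × 0.8983 × 41.85 = 1.04436
(2) 0.5096 × 0.06079 × 36.97 = 1.14528
(3) 0.6734 × 30.66 × 0.04946 = 1.02117
Highest is cycle (2) at 1.1453 (>1, arbitrage).

1.1453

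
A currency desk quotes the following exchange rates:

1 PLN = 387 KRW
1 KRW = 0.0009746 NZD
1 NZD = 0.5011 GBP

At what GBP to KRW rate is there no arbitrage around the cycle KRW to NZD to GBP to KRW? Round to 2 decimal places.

2047.62

Known legs of the cycle: 0.0009746 × 0.5011 = 0.00048837206
For no arbitrage the full-cycle product must be 1, so the missing rate is 1 / 0.00048837206 ≈ 2047.6192.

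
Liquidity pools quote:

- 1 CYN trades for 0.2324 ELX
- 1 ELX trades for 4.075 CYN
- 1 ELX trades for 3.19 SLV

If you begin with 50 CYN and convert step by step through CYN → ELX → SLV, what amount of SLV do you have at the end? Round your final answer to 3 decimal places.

50 CYN × 0.2324 = 11.62 ELX
11.62 ELX × 3.19 = 37.0678 SLV

37.068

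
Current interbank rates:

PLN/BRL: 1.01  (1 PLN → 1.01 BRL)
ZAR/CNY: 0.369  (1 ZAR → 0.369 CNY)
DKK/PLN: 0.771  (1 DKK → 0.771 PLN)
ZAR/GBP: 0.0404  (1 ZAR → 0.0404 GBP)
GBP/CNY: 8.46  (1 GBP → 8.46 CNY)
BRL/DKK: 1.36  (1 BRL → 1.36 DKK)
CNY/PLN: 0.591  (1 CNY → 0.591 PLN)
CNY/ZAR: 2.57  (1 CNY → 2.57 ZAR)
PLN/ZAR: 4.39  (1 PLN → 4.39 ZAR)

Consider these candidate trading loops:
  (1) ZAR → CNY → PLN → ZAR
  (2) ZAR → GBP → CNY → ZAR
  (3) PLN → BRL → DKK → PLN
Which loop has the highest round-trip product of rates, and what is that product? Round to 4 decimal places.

1.0590

(1) 0.369 × 0.591 × 4.39 = 0.95737
(2) 0.0404 × 8.46 × 2.57 = 0.87838
(3) 1.01 × 1.36 × 0.771 = 1.05905
Highest is cycle (3) at 1.0590 (>1, arbitrage).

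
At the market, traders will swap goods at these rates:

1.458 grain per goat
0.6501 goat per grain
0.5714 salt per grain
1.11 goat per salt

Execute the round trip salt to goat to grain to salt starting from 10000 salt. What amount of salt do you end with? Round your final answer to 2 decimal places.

9247.42

10000 salt × 1.11 = 11100 goat
11100 goat × 1.458 = 16183.8 grain
16183.8 grain × 0.5714 = 9247.42332 salt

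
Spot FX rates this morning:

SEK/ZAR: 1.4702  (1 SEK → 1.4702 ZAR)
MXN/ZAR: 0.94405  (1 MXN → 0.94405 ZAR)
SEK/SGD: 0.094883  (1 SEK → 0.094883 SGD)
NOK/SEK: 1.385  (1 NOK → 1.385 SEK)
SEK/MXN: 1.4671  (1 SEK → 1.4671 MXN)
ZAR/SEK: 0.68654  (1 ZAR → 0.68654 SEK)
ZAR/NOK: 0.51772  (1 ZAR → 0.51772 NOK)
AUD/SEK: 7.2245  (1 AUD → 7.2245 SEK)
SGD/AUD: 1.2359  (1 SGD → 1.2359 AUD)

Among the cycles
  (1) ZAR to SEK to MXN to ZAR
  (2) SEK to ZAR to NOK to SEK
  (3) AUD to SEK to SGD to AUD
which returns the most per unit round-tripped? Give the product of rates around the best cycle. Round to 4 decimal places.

(1) 0.68654 × 1.4671 × 0.94405 = 0.95087
(2) 1.4702 × 0.51772 × 1.385 = 1.05420
(3) 7.2245 × 0.094883 × 1.2359 = 0.84719
Highest is cycle (2) at 1.0542 (>1, arbitrage).

1.0542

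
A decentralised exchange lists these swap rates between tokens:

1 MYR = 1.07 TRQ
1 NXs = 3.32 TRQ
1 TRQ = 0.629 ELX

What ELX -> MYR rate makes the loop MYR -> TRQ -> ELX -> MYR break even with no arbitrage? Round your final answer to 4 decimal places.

1.4858

Known legs of the cycle: 1.07 × 0.629 = 0.67303
For no arbitrage the full-cycle product must be 1, so the missing rate is 1 / 0.67303 ≈ 1.485818.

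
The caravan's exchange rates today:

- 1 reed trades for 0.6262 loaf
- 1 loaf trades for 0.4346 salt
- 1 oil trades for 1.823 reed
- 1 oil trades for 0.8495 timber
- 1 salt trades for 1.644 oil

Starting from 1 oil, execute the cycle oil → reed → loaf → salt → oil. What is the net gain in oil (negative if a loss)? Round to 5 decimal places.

-0.18437

1 oil × 1.823 = 1.823 reed
1.823 reed × 0.6262 = 1.1415626 loaf
1.1415626 loaf × 0.4346 = 0.49612310596 salt
0.49612310596 salt × 1.644 = 0.81562638619824 oil
Net change: 0.81562638619824 − 1 = -0.18437361380176 oil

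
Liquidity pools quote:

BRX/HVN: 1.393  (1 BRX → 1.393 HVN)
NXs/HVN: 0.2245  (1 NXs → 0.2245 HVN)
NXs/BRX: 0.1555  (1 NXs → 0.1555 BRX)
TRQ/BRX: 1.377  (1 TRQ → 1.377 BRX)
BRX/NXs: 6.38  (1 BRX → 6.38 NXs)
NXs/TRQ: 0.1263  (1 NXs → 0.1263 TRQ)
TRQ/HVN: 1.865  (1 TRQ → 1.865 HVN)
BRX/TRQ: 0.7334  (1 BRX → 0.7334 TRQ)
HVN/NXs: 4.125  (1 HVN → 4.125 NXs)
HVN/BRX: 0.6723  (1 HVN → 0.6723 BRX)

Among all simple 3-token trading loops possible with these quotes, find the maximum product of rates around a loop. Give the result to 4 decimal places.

NXs→TRQ→BRX→NXs: 0.1263 × 1.377 × 6.38 = 1.10958
NXs→TRQ→HVN→NXs: 0.1263 × 1.865 × 4.125 = 0.97164
NXs→HVN→BRX→NXs: 0.2245 × 0.6723 × 6.38 = 0.96294
HVN→BRX→TRQ→HVN: 0.6723 × 0.7334 × 1.865 = 0.91957
NXs→BRX→HVN→NXs: 0.1555 × 1.393 × 4.125 = 0.89352
Maximum is NXs→TRQ→BRX→NXs at 1.1096; arbitrage exists.

1.1096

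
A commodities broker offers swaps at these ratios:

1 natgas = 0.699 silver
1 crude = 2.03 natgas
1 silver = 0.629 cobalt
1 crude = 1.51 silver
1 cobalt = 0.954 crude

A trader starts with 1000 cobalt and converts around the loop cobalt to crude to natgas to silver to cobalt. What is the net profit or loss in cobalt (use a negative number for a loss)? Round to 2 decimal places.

-148.52

1000 cobalt × 0.954 = 954 crude
954 crude × 2.03 = 1936.62 natgas
1936.62 natgas × 0.699 = 1353.69738 silver
1353.69738 silver × 0.629 = 851.47565202 cobalt
Net change: 851.47565202 − 1000 = -148.52434798 cobalt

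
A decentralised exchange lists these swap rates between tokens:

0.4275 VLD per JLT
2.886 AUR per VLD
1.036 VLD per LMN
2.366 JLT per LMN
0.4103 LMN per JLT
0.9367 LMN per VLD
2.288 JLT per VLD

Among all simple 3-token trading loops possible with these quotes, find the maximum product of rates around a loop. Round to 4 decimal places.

0.9726

JLT→LMN→VLD→JLT: 0.4103 × 1.036 × 2.288 = 0.97256
JLT→VLD→LMN→JLT: 0.4275 × 0.9367 × 2.366 = 0.94744
Maximum is JLT→LMN→VLD→JLT at 0.9726; no arbitrage — every cycle loses value.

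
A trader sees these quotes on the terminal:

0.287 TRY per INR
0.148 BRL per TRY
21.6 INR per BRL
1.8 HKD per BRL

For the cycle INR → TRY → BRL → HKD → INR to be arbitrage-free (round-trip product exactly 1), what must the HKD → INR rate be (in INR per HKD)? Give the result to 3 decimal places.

13.079

Known legs of the cycle: 0.287 × 0.148 × 1.8 = 0.0764568
For no arbitrage the full-cycle product must be 1, so the missing rate is 1 / 0.0764568 ≈ 13.07928.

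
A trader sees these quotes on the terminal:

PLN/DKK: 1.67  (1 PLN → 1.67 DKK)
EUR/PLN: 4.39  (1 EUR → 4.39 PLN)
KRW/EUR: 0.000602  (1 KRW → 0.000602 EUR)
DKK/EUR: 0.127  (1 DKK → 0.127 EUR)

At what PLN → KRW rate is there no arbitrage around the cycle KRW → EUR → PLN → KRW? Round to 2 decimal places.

Known legs of the cycle: 0.000602 × 4.39 = 0.00264278
For no arbitrage the full-cycle product must be 1, so the missing rate is 1 / 0.00264278 ≈ 378.3894.

378.39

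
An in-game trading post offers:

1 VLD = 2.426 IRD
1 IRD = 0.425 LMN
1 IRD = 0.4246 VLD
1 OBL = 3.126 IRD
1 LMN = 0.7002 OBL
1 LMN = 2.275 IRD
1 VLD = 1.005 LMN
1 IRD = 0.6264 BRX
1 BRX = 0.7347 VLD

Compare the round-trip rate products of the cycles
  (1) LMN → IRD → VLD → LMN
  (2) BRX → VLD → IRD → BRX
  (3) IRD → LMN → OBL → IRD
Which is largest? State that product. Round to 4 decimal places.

1.1165

(1) 2.275 × 0.4246 × 1.005 = 0.97079
(2) 0.7347 × 2.426 × 0.6264 = 1.11648
(3) 0.425 × 0.7002 × 3.126 = 0.93025
Highest is cycle (2) at 1.1165 (>1, arbitrage).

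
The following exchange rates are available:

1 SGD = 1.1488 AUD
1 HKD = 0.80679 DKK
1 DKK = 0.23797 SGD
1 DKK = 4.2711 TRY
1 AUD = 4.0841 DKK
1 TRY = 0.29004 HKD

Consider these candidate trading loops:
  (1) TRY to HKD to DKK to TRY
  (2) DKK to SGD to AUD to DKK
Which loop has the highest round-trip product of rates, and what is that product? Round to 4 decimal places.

(1) 0.29004 × 0.80679 × 4.2711 = 0.99944
(2) 0.23797 × 1.1488 × 4.0841 = 1.11651
Highest is cycle (2) at 1.1165 (>1, arbitrage).

1.1165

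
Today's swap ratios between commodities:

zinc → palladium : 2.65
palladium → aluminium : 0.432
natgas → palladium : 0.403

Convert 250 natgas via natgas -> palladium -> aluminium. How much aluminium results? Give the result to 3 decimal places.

43.524

250 natgas × 0.403 = 100.75 palladium
100.75 palladium × 0.432 = 43.524 aluminium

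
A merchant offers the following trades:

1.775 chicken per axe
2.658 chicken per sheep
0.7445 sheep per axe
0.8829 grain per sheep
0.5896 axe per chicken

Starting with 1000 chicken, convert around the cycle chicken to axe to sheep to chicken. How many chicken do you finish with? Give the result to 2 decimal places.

1166.75

1000 chicken × 0.5896 = 589.6 axe
589.6 axe × 0.7445 = 438.9572 sheep
438.9572 sheep × 2.658 = 1166.7482376 chicken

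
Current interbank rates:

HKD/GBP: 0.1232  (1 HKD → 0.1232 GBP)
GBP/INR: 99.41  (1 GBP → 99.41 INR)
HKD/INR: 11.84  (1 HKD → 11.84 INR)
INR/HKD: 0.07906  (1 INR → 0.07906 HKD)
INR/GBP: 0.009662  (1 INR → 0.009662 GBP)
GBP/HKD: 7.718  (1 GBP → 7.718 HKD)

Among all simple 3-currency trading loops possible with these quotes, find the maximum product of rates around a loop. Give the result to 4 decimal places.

0.9683

GBP→INR→HKD→GBP: 99.41 × 0.07906 × 0.1232 = 0.96827
GBP→HKD→INR→GBP: 7.718 × 11.84 × 0.009662 = 0.88292
Maximum is GBP→INR→HKD→GBP at 0.9683; no arbitrage — every cycle loses value.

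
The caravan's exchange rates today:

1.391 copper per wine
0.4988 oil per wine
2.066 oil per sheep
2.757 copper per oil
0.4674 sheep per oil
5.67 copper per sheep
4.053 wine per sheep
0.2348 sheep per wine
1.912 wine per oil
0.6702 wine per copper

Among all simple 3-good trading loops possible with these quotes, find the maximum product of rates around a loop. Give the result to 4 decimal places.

oil→sheep→wine→oil: 0.4674 × 4.053 × 0.4988 = 0.94491
oil→wine→sheep→oil: 1.912 × 0.2348 × 2.066 = 0.92751
oil→copper→wine→oil: 2.757 × 0.6702 × 0.4988 = 0.92165
copper→wine→sheep→copper: 0.6702 × 0.2348 × 5.67 = 0.89225
Maximum is oil→sheep→wine→oil at 0.9449; no arbitrage — every cycle loses value.

0.9449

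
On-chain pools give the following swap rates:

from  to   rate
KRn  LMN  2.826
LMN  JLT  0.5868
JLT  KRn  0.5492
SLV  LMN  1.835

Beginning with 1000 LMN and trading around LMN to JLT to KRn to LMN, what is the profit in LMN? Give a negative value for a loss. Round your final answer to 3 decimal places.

1000 LMN × 0.5868 = 586.8 JLT
586.8 JLT × 0.5492 = 322.27056 KRn
322.27056 KRn × 2.826 = 910.73660256 LMN
Net change: 910.73660256 − 1000 = -89.26339744 LMN

-89.263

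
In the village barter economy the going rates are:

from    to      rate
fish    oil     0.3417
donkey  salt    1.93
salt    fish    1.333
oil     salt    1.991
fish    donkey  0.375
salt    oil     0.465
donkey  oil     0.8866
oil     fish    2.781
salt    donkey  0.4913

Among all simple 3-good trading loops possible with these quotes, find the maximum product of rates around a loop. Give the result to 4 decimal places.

fish→donkey→salt→fish: 0.375 × 1.93 × 1.333 = 0.96476
fish→donkey→oil→fish: 0.375 × 0.8866 × 2.781 = 0.92461
fish→oil→salt→fish: 0.3417 × 1.991 × 1.333 = 0.90687
salt→donkey→oil→salt: 0.4913 × 0.8866 × 1.991 = 0.86725
Maximum is fish→donkey→salt→fish at 0.9648; no arbitrage — every cycle loses value.

0.9648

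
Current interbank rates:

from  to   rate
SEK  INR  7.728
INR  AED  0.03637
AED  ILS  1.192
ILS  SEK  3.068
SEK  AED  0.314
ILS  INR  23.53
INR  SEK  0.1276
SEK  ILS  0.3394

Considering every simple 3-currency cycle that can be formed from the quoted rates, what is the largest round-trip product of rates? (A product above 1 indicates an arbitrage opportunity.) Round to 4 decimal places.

SEK→AED→ILS→SEK: 0.314 × 1.192 × 3.068 = 1.14832
INR→AED→ILS→INR: 0.03637 × 1.192 × 23.53 = 1.02010
INR→SEK→ILS→INR: 0.1276 × 0.3394 × 23.53 = 1.01902
Maximum is SEK→AED→ILS→SEK at 1.1483; arbitrage exists.

1.1483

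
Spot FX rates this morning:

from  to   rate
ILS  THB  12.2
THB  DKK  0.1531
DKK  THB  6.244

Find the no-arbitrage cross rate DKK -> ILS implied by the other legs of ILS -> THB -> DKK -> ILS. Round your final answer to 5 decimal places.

Known legs of the cycle: 12.2 × 0.1531 = 1.86782
For no arbitrage the full-cycle product must be 1, so the missing rate is 1 / 1.86782 ≈ 0.5353835.

0.53538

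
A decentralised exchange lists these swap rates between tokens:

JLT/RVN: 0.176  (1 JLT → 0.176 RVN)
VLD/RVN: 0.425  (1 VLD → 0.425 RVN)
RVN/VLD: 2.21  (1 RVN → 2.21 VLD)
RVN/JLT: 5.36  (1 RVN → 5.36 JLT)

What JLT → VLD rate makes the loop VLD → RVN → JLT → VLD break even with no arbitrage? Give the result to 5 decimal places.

Known legs of the cycle: 0.425 × 5.36 = 2.278
For no arbitrage the full-cycle product must be 1, so the missing rate is 1 / 2.278 ≈ 0.4389816.

0.43898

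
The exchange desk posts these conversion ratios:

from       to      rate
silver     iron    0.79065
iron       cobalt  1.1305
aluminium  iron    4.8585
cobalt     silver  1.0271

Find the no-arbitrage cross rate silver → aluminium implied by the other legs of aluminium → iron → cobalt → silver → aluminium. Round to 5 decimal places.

0.17726

Known legs of the cycle: 4.8585 × 1.1305 × 1.0271 = 5.641381928175
For no arbitrage the full-cycle product must be 1, so the missing rate is 1 / 5.641381928175 ≈ 0.1772615.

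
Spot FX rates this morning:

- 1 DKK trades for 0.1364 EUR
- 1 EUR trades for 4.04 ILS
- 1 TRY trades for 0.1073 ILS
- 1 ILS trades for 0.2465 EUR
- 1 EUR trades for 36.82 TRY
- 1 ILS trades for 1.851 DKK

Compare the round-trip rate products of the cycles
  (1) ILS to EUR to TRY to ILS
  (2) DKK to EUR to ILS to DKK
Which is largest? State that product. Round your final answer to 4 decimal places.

(1) 0.2465 × 36.82 × 0.1073 = 0.97387
(2) 0.1364 × 4.04 × 1.851 = 1.02000
Highest is cycle (2) at 1.0200 (>1, arbitrage).

1.0200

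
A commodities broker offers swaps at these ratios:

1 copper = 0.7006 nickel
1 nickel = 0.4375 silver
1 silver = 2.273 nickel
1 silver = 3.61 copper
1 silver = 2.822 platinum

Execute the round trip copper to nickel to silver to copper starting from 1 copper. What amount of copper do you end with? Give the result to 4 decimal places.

1 copper × 0.7006 = 0.7006 nickel
0.7006 nickel × 0.4375 = 0.3065125 silver
0.3065125 silver × 3.61 = 1.106510125 copper

1.1065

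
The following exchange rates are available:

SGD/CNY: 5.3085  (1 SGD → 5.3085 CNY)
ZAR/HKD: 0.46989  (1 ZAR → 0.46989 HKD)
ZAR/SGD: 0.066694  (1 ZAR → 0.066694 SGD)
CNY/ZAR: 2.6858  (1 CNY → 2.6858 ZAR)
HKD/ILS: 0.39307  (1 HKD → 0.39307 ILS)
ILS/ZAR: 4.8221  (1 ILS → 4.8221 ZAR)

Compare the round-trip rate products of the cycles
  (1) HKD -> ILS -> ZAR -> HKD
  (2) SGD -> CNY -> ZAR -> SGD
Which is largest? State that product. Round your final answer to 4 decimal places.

(1) 0.39307 × 4.8221 × 0.46989 = 0.89064
(2) 5.3085 × 2.6858 × 0.066694 = 0.95089
Highest is cycle (2) at 0.9509 (≤1, no arbitrage).

0.9509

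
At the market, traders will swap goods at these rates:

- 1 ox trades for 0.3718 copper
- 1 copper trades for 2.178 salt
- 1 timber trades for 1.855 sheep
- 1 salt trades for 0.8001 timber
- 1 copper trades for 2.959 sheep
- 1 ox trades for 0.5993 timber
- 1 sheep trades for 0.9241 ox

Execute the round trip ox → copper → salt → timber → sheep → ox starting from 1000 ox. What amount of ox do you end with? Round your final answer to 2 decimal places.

1110.64

1000 ox × 0.3718 = 371.8 copper
371.8 copper × 2.178 = 809.7804 salt
809.7804 salt × 0.8001 = 647.90529804 timber
647.90529804 timber × 1.855 = 1201.8643278642 sheep
1201.8643278642 sheep × 0.9241 = 1110.64282537930722 ox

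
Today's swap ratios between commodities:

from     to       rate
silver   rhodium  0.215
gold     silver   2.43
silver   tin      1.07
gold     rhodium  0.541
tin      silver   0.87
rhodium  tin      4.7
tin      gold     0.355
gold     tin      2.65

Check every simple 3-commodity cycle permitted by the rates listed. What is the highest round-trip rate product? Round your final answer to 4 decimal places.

0.9230

gold→silver→tin→gold: 2.43 × 1.07 × 0.355 = 0.92304
gold→rhodium→tin→gold: 0.541 × 4.7 × 0.355 = 0.90266
tin→silver→rhodium→tin: 0.87 × 0.215 × 4.7 = 0.87914
Maximum is gold→silver→tin→gold at 0.9230; no arbitrage — every cycle loses value.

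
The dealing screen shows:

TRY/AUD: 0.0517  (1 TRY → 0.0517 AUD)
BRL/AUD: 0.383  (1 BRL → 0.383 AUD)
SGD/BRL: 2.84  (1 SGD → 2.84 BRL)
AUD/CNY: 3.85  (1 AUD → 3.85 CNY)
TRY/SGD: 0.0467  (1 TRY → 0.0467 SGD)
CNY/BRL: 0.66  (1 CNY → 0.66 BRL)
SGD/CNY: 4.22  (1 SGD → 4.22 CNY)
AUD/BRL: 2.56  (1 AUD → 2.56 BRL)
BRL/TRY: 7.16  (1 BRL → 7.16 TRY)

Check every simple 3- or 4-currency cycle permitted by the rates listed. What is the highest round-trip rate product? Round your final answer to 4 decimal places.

CNY→BRL→AUD→CNY: 0.66 × 0.383 × 3.85 = 0.97320
SGD→BRL→TRY→SGD: 2.84 × 7.16 × 0.0467 = 0.94962
TRY→AUD→BRL→TRY: 0.0517 × 2.56 × 7.16 = 0.94764
TRY→AUD→CNY→BRL→TRY: 0.0517 × 3.85 × 0.66 × 7.16 = 0.94061
SGD→CNY→BRL→TRY→SGD: 4.22 × 0.66 × 7.16 × 0.0467 = 0.93129
Maximum is CNY→BRL→AUD→CNY at 0.9732; no arbitrage — every cycle loses value.

0.9732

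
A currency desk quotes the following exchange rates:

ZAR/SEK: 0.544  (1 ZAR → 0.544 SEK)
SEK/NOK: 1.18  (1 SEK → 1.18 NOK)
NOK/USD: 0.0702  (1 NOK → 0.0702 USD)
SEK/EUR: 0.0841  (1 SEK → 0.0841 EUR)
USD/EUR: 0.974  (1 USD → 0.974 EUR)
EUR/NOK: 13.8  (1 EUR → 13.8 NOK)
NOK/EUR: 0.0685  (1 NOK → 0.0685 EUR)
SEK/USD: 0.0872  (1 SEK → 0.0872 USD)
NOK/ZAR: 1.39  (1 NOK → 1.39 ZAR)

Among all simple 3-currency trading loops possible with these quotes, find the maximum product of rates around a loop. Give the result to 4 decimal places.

USD→EUR→NOK→USD: 0.974 × 13.8 × 0.0702 = 0.94357
ZAR→SEK→NOK→ZAR: 0.544 × 1.18 × 1.39 = 0.89227
Maximum is USD→EUR→NOK→USD at 0.9436; no arbitrage — every cycle loses value.

0.9436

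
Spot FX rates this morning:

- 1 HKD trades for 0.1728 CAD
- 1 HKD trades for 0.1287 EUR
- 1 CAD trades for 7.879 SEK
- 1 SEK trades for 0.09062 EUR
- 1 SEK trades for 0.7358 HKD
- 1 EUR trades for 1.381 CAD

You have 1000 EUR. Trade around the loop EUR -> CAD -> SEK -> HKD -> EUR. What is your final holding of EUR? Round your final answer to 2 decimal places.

1030.39

1000 EUR × 1.381 = 1381 CAD
1381 CAD × 7.879 = 10880.899 SEK
10880.899 SEK × 0.7358 = 8006.1654842 HKD
8006.1654842 HKD × 0.1287 = 1030.39349781654 EUR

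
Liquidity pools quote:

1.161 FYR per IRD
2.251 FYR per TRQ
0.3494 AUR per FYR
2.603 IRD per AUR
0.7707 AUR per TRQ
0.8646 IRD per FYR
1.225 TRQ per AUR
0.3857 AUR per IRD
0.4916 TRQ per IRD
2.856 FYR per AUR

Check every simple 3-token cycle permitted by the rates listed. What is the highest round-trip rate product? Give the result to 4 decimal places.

AUR→IRD→FYR→AUR: 2.603 × 1.161 × 0.3494 = 1.05592
AUR→IRD→TRQ→AUR: 2.603 × 0.4916 × 0.7707 = 0.98621
AUR→TRQ→FYR→AUR: 1.225 × 2.251 × 0.3494 = 0.96346
TRQ→FYR→IRD→TRQ: 2.251 × 0.8646 × 0.4916 = 0.95676
AUR→FYR→IRD→AUR: 2.856 × 0.8646 × 0.3857 = 0.95241
Maximum is AUR→IRD→FYR→AUR at 1.0559; arbitrage exists.

1.0559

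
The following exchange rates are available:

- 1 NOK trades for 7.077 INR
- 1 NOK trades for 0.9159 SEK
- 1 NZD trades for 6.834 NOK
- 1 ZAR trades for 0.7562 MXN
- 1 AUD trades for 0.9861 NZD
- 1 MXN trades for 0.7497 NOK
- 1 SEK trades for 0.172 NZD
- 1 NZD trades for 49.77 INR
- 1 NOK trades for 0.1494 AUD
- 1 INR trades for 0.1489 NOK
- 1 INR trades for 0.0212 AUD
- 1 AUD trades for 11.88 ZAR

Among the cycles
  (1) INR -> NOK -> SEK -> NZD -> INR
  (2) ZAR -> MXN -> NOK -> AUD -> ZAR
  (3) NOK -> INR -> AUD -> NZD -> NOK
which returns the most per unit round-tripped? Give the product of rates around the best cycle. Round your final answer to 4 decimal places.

(1) 0.1489 × 0.9159 × 0.172 × 49.77 = 1.16745
(2) 0.7562 × 0.7497 × 0.1494 × 11.88 = 1.00622
(3) 7.077 × 0.0212 × 0.9861 × 6.834 = 1.01107
Highest is cycle (1) at 1.1675 (>1, arbitrage).

1.1675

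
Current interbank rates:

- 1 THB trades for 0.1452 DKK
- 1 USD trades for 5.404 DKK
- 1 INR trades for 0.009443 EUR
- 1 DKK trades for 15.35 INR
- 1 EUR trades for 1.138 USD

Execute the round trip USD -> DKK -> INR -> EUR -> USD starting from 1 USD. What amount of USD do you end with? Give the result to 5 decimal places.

1 USD × 5.404 = 5.404 DKK
5.404 DKK × 15.35 = 82.9514 INR
82.9514 INR × 0.009443 = 0.7833100702 EUR
0.7833100702 EUR × 1.138 = 0.8914068598876 USD

0.89141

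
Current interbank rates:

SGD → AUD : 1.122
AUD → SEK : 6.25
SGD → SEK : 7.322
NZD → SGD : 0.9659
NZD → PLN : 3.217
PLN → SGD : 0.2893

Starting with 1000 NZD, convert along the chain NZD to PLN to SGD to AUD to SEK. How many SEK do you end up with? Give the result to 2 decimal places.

6526.38

1000 NZD × 3.217 = 3217 PLN
3217 PLN × 0.2893 = 930.6781 SGD
930.6781 SGD × 1.122 = 1044.2208282 AUD
1044.2208282 AUD × 6.25 = 6526.38017625 SEK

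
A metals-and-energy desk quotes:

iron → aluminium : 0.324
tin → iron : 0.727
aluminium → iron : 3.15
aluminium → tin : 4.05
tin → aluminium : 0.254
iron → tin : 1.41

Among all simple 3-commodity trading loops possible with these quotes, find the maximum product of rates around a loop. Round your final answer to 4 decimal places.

iron→tin→aluminium→iron: 1.41 × 0.254 × 3.15 = 1.12814
iron→aluminium→tin→iron: 0.324 × 4.05 × 0.727 = 0.95397
Maximum is iron→tin→aluminium→iron at 1.1281; arbitrage exists.

1.1281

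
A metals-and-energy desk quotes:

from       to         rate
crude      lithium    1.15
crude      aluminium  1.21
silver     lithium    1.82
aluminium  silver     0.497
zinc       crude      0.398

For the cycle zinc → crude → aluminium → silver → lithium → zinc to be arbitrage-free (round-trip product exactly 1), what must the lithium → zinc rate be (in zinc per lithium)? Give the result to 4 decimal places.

2.2956

Known legs of the cycle: 0.398 × 1.21 × 0.497 × 1.82 = 0.4356083732
For no arbitrage the full-cycle product must be 1, so the missing rate is 1 / 0.4356083732 ≈ 2.295640.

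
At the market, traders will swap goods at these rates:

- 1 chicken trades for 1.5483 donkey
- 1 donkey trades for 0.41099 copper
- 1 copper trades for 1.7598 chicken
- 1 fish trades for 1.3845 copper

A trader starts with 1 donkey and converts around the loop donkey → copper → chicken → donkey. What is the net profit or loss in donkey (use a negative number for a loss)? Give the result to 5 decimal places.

0.11982

1 donkey × 0.41099 = 0.41099 copper
0.41099 copper × 1.7598 = 0.723260202 chicken
0.723260202 chicken × 1.5483 = 1.1198237707566 donkey
Net change: 1.1198237707566 − 1 = 0.1198237707566 donkey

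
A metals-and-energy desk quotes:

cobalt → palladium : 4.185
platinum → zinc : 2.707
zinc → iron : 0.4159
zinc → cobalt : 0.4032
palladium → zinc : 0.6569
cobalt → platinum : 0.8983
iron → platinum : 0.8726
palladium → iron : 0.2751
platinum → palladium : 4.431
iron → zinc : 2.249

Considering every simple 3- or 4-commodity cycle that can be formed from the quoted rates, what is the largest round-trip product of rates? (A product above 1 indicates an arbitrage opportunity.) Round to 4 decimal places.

palladium→zinc→cobalt→palladium: 0.6569 × 0.4032 × 4.185 = 1.10845
palladium→iron→platinum→palladium: 0.2751 × 0.8726 × 4.431 = 1.06367
palladium→zinc→iron→platinum→palladium: 0.6569 × 0.4159 × 0.8726 × 4.431 = 1.05634
palladium→zinc→cobalt→platinum→palladium: 0.6569 × 0.4032 × 0.8983 × 4.431 = 1.05425
palladium→iron→zinc→cobalt→palladium: 0.2751 × 2.249 × 0.4032 × 4.185 = 1.04399
zinc→iron→platinum→zinc: 0.4159 × 0.8726 × 2.707 = 0.98241
zinc→cobalt→platinum→zinc: 0.4032 × 0.8983 × 2.707 = 0.98046
Maximum is palladium→zinc→cobalt→palladium at 1.1084; arbitrage exists.

1.1084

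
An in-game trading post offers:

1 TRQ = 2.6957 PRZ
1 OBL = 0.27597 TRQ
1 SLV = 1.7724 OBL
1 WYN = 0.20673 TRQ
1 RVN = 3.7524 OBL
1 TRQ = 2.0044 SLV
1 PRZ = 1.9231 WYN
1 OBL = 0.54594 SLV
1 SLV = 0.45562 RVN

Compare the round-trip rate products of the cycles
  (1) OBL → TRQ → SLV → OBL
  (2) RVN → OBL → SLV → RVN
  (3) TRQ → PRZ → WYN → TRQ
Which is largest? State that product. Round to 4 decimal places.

(1) 0.27597 × 2.0044 × 1.7724 = 0.98041
(2) 3.7524 × 0.54594 × 0.45562 = 0.93338
(3) 2.6957 × 1.9231 × 0.20673 = 1.07171
Highest is cycle (3) at 1.0717 (>1, arbitrage).

1.0717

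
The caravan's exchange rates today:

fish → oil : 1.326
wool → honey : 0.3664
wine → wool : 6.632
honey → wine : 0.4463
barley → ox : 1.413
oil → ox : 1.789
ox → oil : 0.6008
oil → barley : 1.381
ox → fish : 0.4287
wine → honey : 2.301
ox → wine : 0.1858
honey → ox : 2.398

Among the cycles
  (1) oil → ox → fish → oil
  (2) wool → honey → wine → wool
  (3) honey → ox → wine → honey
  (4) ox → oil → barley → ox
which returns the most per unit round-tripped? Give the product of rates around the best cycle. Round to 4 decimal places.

1.1724

(1) 1.789 × 0.4287 × 1.326 = 1.01697
(2) 0.3664 × 0.4463 × 6.632 = 1.08449
(3) 2.398 × 0.1858 × 2.301 = 1.02521
(4) 0.6008 × 1.381 × 1.413 = 1.17237
Highest is cycle (4) at 1.1724 (>1, arbitrage).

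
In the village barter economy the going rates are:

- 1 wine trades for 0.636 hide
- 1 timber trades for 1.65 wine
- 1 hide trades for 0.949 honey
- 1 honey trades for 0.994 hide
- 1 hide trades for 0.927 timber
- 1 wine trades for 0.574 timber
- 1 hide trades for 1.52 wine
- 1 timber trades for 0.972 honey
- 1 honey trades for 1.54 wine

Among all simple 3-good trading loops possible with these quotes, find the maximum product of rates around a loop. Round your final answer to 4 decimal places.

0.9728

wine→hide→timber→wine: 0.636 × 0.927 × 1.65 = 0.97279
honey→wine→hide→honey: 1.54 × 0.636 × 0.949 = 0.92949
honey→hide→timber→honey: 0.994 × 0.927 × 0.972 = 0.89564
honey→wine→timber→honey: 1.54 × 0.574 × 0.972 = 0.85921
Maximum is wine→hide→timber→wine at 0.9728; no arbitrage — every cycle loses value.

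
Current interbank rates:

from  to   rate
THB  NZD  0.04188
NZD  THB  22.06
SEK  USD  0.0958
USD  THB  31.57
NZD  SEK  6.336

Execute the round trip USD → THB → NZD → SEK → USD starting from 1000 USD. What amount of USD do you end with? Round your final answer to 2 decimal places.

1000 USD × 31.57 = 31570 THB
31570 THB × 0.04188 = 1322.1516 NZD
1322.1516 NZD × 6.336 = 8377.1525376 SEK
8377.1525376 SEK × 0.0958 = 802.53121310208 USD

802.53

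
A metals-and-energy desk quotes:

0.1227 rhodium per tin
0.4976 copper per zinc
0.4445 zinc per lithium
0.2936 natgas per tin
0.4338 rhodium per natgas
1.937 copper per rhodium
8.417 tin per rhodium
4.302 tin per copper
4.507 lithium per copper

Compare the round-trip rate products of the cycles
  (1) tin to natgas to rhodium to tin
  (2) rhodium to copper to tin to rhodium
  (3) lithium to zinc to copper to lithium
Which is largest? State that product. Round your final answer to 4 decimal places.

1.0720

(1) 0.2936 × 0.4338 × 8.417 = 1.07202
(2) 1.937 × 4.302 × 0.1227 = 1.02246
(3) 0.4445 × 0.4976 × 4.507 = 0.99687
Highest is cycle (1) at 1.0720 (>1, arbitrage).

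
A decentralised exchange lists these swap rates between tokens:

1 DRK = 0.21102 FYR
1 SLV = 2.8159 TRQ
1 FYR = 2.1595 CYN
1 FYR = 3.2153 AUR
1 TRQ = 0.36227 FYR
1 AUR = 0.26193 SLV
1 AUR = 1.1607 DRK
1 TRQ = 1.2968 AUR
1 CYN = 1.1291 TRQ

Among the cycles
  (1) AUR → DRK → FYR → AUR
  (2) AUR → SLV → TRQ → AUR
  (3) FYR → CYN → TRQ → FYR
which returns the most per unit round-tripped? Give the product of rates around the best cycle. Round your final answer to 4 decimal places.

(1) 1.1607 × 0.21102 × 3.2153 = 0.78753
(2) 0.26193 × 2.8159 × 1.2968 = 0.95648
(3) 2.1595 × 1.1291 × 0.36227 = 0.88332
Highest is cycle (2) at 0.9565 (≤1, no arbitrage).

0.9565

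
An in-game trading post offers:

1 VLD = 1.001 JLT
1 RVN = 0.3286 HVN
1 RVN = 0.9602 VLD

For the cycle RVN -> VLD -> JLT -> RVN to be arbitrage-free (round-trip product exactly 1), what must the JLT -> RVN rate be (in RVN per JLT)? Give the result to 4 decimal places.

1.0404

Known legs of the cycle: 0.9602 × 1.001 = 0.9611602
For no arbitrage the full-cycle product must be 1, so the missing rate is 1 / 0.9611602 ≈ 1.040409.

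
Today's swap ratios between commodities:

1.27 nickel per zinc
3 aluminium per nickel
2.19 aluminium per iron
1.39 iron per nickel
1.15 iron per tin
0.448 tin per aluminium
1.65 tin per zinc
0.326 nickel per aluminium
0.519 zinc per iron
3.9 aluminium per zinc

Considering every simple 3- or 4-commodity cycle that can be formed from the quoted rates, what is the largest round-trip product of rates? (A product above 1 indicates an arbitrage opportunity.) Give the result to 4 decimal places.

1.1283

iron→aluminium→tin→iron: 2.19 × 0.448 × 1.15 = 1.12829
iron→zinc→aluminium→tin→iron: 0.519 × 3.9 × 0.448 × 1.15 = 1.04282
iron→aluminium→nickel→iron: 2.19 × 0.326 × 1.39 = 0.99238
iron→zinc→tin→iron: 0.519 × 1.65 × 1.15 = 0.98480
iron→zinc→aluminium→nickel→iron: 0.519 × 3.9 × 0.326 × 1.39 = 0.91720
iron→zinc→nickel→iron: 0.519 × 1.27 × 1.39 = 0.91619
Maximum is iron→aluminium→tin→iron at 1.1283; arbitrage exists.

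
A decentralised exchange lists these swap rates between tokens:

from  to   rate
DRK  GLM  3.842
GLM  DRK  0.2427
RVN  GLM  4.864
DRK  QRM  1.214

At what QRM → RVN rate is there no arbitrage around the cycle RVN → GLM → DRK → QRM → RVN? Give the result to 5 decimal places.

0.69778

Known legs of the cycle: 4.864 × 0.2427 × 1.214 = 1.4331182592
For no arbitrage the full-cycle product must be 1, so the missing rate is 1 / 1.4331182592 ≈ 0.6977791.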